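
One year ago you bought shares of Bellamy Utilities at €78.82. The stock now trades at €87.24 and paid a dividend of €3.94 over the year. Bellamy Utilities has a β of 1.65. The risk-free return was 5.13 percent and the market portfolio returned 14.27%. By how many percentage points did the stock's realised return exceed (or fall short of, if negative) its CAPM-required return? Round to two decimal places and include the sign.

-4.53%

Realised HPR = (P1 + D1 − P0) / P0 = (87.24 + 3.94 − 78.82) / 78.82 = 12.36 / 78.82 = 15.6813%
MRP = 14.27% − 5.13% = 9.14%
CAPM required = R_f + β·MRP = 5.13% + 1.65 × 9.14% = 20.2110%
α = realised − required = 15.6813% − 20.2110% = -4.53%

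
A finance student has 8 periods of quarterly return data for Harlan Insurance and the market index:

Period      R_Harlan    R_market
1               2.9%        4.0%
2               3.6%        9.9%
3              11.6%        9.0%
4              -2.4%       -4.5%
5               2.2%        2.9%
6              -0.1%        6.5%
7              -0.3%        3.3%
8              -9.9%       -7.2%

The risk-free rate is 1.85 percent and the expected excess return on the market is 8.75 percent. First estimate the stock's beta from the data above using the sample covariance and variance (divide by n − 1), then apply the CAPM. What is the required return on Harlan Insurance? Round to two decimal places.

Mean R_i = (2.9 + 3.6 + 11.6 − 2.4 + 2.2 − 0.1 − 0.3 − 9.9) / 8 = 0.9500%
Mean R_m = (4.0 + 9.9 + 9.0 − 4.5 + 2.9 + 6.5 + 3.3 − 7.2) / 8 = 2.9875%
Σ(R_i − R̄_i)(R_m − R̄_m) = 215.7550  ⇒  Cov = 215.7550 / 7 = 30.8221
Σ(R_m − R̄_m)² = 257.2488  ⇒  Var(R_m) = 257.2488 / 7 = 36.7498
β = Cov / Var(R_m) = 30.8221 / 36.7498 = 0.8387
E(R) = R_f + β × MRP = 1.85% + 0.8387 × 8.75% = 9.19%

9.19%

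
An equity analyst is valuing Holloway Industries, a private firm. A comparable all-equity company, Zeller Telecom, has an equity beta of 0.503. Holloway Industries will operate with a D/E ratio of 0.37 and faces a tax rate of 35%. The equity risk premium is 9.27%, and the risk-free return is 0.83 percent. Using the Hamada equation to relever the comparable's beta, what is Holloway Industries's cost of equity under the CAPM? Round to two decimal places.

β_L = β_U × [1 + (1 − t)(D/E)] = 0.503 × [1 + (1 − 0.35) × 0.37]
    = 0.503 × [1 + 0.65 × 0.37] = 0.503 × 1.2405 = 0.6240
E(R) = R_f + β_L × MRP = 0.83% + 0.6240 × 9.27% = 6.61%

6.61%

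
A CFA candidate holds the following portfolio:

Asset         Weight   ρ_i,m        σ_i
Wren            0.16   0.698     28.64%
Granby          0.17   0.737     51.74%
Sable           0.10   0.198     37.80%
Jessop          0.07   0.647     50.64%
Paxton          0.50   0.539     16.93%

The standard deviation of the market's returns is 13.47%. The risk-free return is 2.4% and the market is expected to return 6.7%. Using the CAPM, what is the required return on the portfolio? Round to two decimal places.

7.92%

β_Wren = 0.698 × 28.64% / 13.47% = 1.4841
β_Granby = 0.737 × 51.74% / 13.47% = 2.8309
β_Sable = 0.198 × 37.80% / 13.47% = 0.5556
β_Jessop = 0.647 × 50.64% / 13.47% = 2.4324
β_Paxton = 0.539 × 16.93% / 13.47% = 0.6775
β_P = Σ w_i β_i = 0.16×1.4841 + 0.17×2.8309 + 0.10×0.5556 + 0.07×2.4324 + 0.50×0.6775 = 1.2833
MRP = 6.7% − 2.4% = 4.30%
E(R_P) = R_f + β_P × MRP = 2.4% + 1.2833 × 4.3% = 7.92%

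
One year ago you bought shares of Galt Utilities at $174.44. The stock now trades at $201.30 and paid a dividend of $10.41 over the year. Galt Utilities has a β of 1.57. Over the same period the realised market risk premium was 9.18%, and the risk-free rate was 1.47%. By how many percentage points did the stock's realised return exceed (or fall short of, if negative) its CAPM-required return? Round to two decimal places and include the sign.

+5.48%

Realised HPR = (P1 + D1 − P0) / P0 = (201.30 + 10.41 − 174.44) / 174.44 = 37.27 / 174.44 = 21.3655%
CAPM required = R_f + β·MRP = 1.47% + 1.57 × 9.18% = 15.8826%
α = realised − required = 21.3655% − 15.8826% = +5.48%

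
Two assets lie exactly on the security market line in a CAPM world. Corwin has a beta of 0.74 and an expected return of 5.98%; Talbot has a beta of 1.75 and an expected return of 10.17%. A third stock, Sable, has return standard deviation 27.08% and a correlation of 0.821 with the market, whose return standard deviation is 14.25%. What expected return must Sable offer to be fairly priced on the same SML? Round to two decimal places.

MRP = (10.17% − 5.98%) / (1.75 − 0.74) = 4.1485%
R_f = 5.98% − 0.74 × 4.1485% = 2.9101%
β_Sable = ρ·σ_i/σ_m = 0.821 × 27.08 / 14.25 = 1.5602
E(R_Sable) = R_f + β × MRP = 2.9101% + 1.5602 × 4.1485% = 9.38%

9.38%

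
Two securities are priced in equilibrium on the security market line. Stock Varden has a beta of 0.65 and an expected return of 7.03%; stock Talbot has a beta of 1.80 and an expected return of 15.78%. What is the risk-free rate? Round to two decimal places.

2.08%

Both satisfy E(R) = R_f + β·MRP, so the slope of the SML is
MRP = (15.78% − 7.03%) / (1.80 − 0.65) = 8.75% / 1.15 = 7.6087%
R_f = E(R_Varden) − β_Varden·MRP = 7.03% − 0.65 × 7.6087% = 2.0843%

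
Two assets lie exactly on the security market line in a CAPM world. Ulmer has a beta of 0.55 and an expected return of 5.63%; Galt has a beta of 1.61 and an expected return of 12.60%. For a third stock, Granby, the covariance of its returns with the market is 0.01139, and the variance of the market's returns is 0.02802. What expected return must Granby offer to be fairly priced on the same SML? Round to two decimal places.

MRP = (12.60% − 5.63%) / (1.61 − 0.55) = 6.5755%
R_f = 5.63% − 0.55 × 6.5755% = 2.0135%
β_Granby = Cov / Var(R_m) = 0.01139 / 0.02802 = 0.4065
E(R_Granby) = R_f + β × MRP = 2.0135% + 0.4065 × 6.5755% = 4.69%

4.69%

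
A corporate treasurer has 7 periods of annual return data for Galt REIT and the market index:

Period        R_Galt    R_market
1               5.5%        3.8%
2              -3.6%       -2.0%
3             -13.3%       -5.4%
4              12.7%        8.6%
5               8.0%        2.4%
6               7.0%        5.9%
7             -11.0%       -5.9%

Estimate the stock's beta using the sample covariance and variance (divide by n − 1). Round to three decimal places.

1.739

Mean R_i = (5.5 − 3.6 − 13.3 + 12.7 + 8.0 + 7.0 − 11.0) / 7 = 0.7571%
Mean R_m = (3.8 − 2.0 − 5.4 + 8.6 + 2.4 + 5.9 − 5.9) / 7 = 1.0571%
Σ(R_i − R̄_i)(R_m − R̄_m) = 328.9371  ⇒  Cov = 328.9371 / 6 = 54.8229
Σ(R_m − R̄_m)² = 189.1171  ⇒  Var(R_m) = 189.1171 / 6 = 31.5195
β = Cov / Var(R_m) = 54.8229 / 31.5195 = 1.7393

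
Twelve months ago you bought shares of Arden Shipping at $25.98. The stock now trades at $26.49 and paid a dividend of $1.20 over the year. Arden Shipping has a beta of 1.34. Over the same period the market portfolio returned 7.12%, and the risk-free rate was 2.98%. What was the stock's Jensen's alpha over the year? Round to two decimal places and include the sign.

Realised HPR = (P1 + D1 − P0) / P0 = (26.49 + 1.20 − 25.98) / 25.98 = 1.71 / 25.98 = 6.5820%
MRP = 7.12% − 2.98% = 4.14%
CAPM required = R_f + β·MRP = 2.98% + 1.34 × 4.14% = 8.5276%
α = realised − required = 6.5820% − 8.5276% = -1.95%

-1.95%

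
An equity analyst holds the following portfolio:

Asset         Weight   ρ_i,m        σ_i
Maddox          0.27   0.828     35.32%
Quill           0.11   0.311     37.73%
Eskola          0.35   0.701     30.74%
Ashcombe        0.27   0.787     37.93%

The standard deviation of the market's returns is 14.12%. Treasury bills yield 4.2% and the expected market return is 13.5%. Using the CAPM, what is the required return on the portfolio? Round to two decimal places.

20.53%

β_Maddox = 0.828 × 35.32% / 14.12% = 2.0712
β_Quill = 0.311 × 37.73% / 14.12% = 0.8310
β_Eskola = 0.701 × 30.74% / 14.12% = 1.5261
β_Ashcombe = 0.787 × 37.93% / 14.12% = 2.1141
β_P = Σ w_i β_i = 0.27×2.0712 + 0.11×0.8310 + 0.35×1.5261 + 0.27×2.1141 = 1.7556
MRP = 13.5% − 4.2% = 9.30%
E(R_P) = R_f + β_P × MRP = 4.2% + 1.7556 × 9.3% = 20.53%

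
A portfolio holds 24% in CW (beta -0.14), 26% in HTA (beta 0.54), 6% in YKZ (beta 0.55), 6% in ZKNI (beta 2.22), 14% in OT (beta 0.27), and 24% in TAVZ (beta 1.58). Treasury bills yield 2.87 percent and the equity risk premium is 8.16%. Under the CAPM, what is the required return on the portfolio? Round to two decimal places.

β_P = Σ w_i β_i = 0.24×-0.14 + 0.26×0.54 + 0.06×0.55 + 0.06×2.22 + 0.14×0.27 + 0.24×1.58 = 0.6900
E(R_P) = R_f + β_P × MRP = 2.87% + 0.6900 × 8.16% = 8.50%

8.50%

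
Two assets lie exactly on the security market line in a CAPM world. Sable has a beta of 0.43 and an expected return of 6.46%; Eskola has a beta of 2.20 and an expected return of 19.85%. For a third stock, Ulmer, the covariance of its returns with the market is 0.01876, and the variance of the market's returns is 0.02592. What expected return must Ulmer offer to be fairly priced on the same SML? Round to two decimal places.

MRP = (19.85% − 6.46%) / (2.20 − 0.43) = 7.5650%
R_f = 6.46% − 0.43 × 7.5650% = 3.2071%
β_Ulmer = Cov / Var(R_m) = 0.01876 / 0.02592 = 0.7238
E(R_Ulmer) = R_f + β × MRP = 3.2071% + 0.7238 × 7.5650% = 8.68%

8.68%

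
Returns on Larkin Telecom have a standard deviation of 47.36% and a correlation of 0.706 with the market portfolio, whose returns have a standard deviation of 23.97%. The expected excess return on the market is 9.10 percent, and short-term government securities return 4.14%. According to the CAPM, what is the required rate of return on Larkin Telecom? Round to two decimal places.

β = ρ × σ_i / σ_m = 0.706 × 47.36% / 23.97% = 1.3949
E(R) = 4.14% + 1.3949 × 9.10% = 16.83%

16.83%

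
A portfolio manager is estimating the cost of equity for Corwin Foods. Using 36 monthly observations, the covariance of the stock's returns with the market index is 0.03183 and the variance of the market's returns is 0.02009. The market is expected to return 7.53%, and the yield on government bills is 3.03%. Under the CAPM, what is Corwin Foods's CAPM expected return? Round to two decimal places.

10.16%

β = Cov(R_i, R_m) / Var(R_m) = 0.03183 / 0.02009 = 1.5844
MRP = 7.53% − 3.03% = 4.50%
E(R) = R_f + β × MRP = 3.03% + 1.5844 × 4.50% = 10.16%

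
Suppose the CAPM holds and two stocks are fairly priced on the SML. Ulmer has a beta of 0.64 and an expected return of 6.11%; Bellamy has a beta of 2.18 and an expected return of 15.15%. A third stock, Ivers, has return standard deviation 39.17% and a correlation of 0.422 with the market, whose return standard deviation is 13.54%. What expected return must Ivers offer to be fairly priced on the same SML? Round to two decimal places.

MRP = (15.15% − 6.11%) / (2.18 − 0.64) = 5.8701%
R_f = 6.11% − 0.64 × 5.8701% = 2.3531%
β_Ivers = ρ·σ_i/σ_m = 0.422 × 39.17 / 13.54 = 1.2208
E(R_Ivers) = R_f + β × MRP = 2.3531% + 1.2208 × 5.8701% = 9.52%

9.52%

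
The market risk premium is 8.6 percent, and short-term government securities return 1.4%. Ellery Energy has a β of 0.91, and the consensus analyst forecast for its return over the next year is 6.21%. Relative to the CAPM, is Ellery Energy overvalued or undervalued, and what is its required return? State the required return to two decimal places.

Required return = R_f + β·MRP = 1.4% + 0.91 × 8.6% = 9.23%
Forecast 6.21% < required 9.23% → the stock plots below the SML → overvalued.

Overvalued; required return 9.23%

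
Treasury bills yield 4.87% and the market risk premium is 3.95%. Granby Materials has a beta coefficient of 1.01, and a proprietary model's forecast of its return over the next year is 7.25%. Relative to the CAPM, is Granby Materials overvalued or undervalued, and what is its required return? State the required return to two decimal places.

Required return = R_f + β·MRP = 4.87% + 1.01 × 3.95% = 8.86%
Forecast 7.25% < required 8.86% → the stock plots below the SML → overvalued.

Overvalued; required return 8.86%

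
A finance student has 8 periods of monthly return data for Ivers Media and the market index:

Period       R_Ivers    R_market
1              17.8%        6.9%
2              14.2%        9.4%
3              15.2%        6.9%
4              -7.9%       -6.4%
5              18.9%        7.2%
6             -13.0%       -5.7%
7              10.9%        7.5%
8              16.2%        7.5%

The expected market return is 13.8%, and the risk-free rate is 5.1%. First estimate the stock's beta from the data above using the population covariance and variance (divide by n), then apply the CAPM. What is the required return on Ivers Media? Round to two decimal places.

21.23%

Mean R_i = (17.8 + 14.2 + 15.2 − 7.9 + 18.9 − 13.0 + 10.9 + 16.2) / 8 = 9.0375%
Mean R_m = (6.9 + 9.4 + 6.9 − 6.4 + 7.2 − 5.7 + 7.5 + 7.5) / 8 = 4.1625%
Σ(R_i − R̄_i)(R_m − R̄_m) = 524.2213  ⇒  Cov = 524.2213 / 8 = 65.5277
Σ(R_m − R̄_m)² = 282.7588  ⇒  Var(R_m) = 282.7588 / 8 = 35.3449
β = Cov / Var(R_m) = 65.5277 / 35.3449 = 1.8540
MRP = 13.8% − 5.1% = 8.70%
E(R) = R_f + β × MRP = 5.1% + 1.8540 × 8.7% = 21.23%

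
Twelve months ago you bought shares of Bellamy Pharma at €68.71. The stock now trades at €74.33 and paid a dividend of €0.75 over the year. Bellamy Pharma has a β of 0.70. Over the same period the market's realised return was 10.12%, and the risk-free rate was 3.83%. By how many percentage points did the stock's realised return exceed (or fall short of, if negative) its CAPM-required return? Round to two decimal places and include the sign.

Realised HPR = (P1 + D1 − P0) / P0 = (74.33 + 0.75 − 68.71) / 68.71 = 6.37 / 68.71 = 9.2708%
MRP = 10.12% − 3.83% = 6.29%
CAPM required = R_f + β·MRP = 3.83% + 0.70 × 6.29% = 8.2330%
α = realised − required = 9.2708% − 8.2330% = +1.04%

+1.04%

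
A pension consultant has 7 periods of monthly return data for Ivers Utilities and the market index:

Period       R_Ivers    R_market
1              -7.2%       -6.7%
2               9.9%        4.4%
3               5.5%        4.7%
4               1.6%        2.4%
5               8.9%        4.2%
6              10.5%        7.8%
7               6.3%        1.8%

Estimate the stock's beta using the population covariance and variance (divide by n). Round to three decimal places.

Mean R_i = (-7.2 + 9.9 + 5.5 + 1.6 + 8.9 + 10.5 + 6.3) / 7 = 5.0714%
Mean R_m = (-6.7 + 4.4 + 4.7 + 2.4 + 4.2 + 7.8 + 1.8) / 7 = 2.6571%
Σ(R_i − R̄_i)(R_m − R̄_m) = 157.7814  ⇒  Cov = 157.7814 / 7 = 22.5402
Σ(R_m − R̄_m)² = 124.3971  ⇒  Var(R_m) = 124.3971 / 7 = 17.7710
β = Cov / Var(R_m) = 22.5402 / 17.7710 = 1.2684

1.268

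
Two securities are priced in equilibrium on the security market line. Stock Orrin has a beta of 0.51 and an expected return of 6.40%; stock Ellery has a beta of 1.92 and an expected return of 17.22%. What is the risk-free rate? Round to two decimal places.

Both satisfy E(R) = R_f + β·MRP, so the slope of the SML is
MRP = (17.22% − 6.40%) / (1.92 − 0.51) = 10.82% / 1.41 = 7.6738%
R_f = E(R_Orrin) − β_Orrin·MRP = 6.40% − 0.51 × 7.6738% = 2.4864%

2.49%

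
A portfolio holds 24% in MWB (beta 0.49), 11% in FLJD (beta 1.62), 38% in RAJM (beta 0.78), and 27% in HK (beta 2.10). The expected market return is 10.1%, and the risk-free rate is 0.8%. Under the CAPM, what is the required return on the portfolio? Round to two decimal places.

11.58%

β_P = Σ w_i β_i = 0.24×0.49 + 0.11×1.62 + 0.38×0.78 + 0.27×2.10 = 1.1592
MRP = 10.1% − 0.8% = 9.30%
E(R_P) = R_f + β_P × MRP = 0.8% + 1.1592 × 9.3% = 11.58%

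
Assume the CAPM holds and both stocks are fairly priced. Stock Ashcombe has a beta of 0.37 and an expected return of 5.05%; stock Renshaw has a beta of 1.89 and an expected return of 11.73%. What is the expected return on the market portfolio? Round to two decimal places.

7.82%

Both satisfy E(R) = R_f + β·MRP, so the slope of the SML is
MRP = (11.73% − 5.05%) / (1.89 − 0.37) = 6.68% / 1.52 = 4.3947%
R_f = E(R_Ashcombe) − β_Ashcombe·MRP = 5.05% − 0.37 × 4.3947% = 3.4240%
E(R_m) = R_f + MRP = 3.4240% + 4.3947% = 7.82%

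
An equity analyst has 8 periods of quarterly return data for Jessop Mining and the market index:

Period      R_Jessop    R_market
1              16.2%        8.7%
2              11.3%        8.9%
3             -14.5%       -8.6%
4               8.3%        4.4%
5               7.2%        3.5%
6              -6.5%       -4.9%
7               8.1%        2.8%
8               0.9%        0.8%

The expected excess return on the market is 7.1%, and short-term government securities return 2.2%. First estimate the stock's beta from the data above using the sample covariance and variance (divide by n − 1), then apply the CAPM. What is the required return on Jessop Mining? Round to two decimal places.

13.63%

Mean R_i = (16.2 + 11.3 − 14.5 + 8.3 + 7.2 − 6.5 + 8.1 + 0.9) / 8 = 3.8750%
Mean R_m = (8.7 + 8.9 − 8.6 + 4.4 + 3.5 − 4.9 + 2.8 + 0.8) / 8 = 1.9500%
Σ(R_i − R̄_i)(R_m − R̄_m) = 422.7300  ⇒  Cov = 422.7300 / 7 = 60.3900
Σ(R_m − R̄_m)² = 262.5400  ⇒  Var(R_m) = 262.5400 / 7 = 37.5057
β = Cov / Var(R_m) = 60.3900 / 37.5057 = 1.6102
E(R) = R_f + β × MRP = 2.2% + 1.6102 × 7.1% = 13.63%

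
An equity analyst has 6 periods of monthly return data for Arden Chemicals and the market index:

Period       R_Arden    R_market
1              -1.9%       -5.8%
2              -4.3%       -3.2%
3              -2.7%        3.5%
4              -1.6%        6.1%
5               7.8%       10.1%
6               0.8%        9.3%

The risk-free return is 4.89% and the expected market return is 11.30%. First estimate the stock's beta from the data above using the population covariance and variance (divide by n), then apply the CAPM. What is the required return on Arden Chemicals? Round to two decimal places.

Mean R_i = (-1.9 − 4.3 − 2.7 − 1.6 + 7.8 + 0.8) / 6 = -0.3167%
Mean R_m = (-5.8 − 3.2 + 3.5 + 6.1 + 10.1 + 9.3) / 6 = 3.3333%
Σ(R_i − R̄_i)(R_m − R̄_m) = 98.1233  ⇒  Cov = 98.1233 / 6 = 16.3539
Σ(R_m − R̄_m)² = 215.1733  ⇒  Var(R_m) = 215.1733 / 6 = 35.8622
β = Cov / Var(R_m) = 16.3539 / 35.8622 = 0.4560
MRP = 11.30% − 4.89% = 6.41%
E(R) = R_f + β × MRP = 4.89% + 0.4560 × 6.41% = 7.81%

7.81%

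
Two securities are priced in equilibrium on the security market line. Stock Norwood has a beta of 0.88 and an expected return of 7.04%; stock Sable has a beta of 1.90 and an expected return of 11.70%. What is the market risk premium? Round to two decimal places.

4.57%

Both satisfy E(R) = R_f + β·MRP, so the slope of the SML is
MRP = (11.70% − 7.04%) / (1.90 − 0.88) = 4.66% / 1.02 = 4.5686%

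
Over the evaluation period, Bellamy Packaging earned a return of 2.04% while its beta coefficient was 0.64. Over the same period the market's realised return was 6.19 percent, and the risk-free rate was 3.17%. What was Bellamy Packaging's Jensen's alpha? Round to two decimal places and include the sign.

-3.06%

Market excess return = 6.19% − 3.17% = 3.02%
CAPM benchmark = R_f + β(R_m − R_f) = 3.17% + 0.64 × 3.02% = 5.1028%
α = actual − benchmark = 2.04% − 5.1028% = -3.06%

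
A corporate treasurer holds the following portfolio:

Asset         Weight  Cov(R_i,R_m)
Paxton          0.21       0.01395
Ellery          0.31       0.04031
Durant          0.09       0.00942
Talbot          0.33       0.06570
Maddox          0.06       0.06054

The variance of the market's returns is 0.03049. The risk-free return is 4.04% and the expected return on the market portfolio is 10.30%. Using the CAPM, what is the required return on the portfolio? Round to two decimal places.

β_Paxton = 0.01395 / 0.03049 = 0.4575
β_Ellery = 0.04031 / 0.03049 = 1.3221
β_Durant = 0.00942 / 0.03049 = 0.3090
β_Talbot = 0.06570 / 0.03049 = 2.1548
β_Maddox = 0.06054 / 0.03049 = 1.9856
β_P = Σ w_i β_i = 0.21×0.4575 + 0.31×1.3221 + 0.09×0.3090 + 0.33×2.1548 + 0.06×1.9856 = 1.3640
MRP = 10.30% − 4.04% = 6.26%
E(R_P) = R_f + β_P × MRP = 4.04% + 1.3640 × 6.26% = 12.58%

12.58%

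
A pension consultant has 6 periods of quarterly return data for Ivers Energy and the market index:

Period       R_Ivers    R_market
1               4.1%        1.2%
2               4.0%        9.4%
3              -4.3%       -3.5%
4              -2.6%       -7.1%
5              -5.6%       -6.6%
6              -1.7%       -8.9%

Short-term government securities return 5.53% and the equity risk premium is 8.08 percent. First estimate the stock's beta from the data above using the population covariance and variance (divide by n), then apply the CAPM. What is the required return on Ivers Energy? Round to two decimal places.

Mean R_i = (4.1 + 4.0 − 4.3 − 2.6 − 5.6 − 1.7) / 6 = -1.0167%
Mean R_m = (1.2 + 9.4 − 3.5 − 7.1 − 6.6 − 8.9) / 6 = -2.5833%
Σ(R_i − R̄_i)(R_m − R̄_m) = 112.3617  ⇒  Cov = 112.3617 / 6 = 18.7270
Σ(R_m − R̄_m)² = 235.1883  ⇒  Var(R_m) = 235.1883 / 6 = 39.1981
β = Cov / Var(R_m) = 18.7270 / 39.1981 = 0.4778
E(R) = R_f + β × MRP = 5.53% + 0.4778 × 8.08% = 9.39%

9.39%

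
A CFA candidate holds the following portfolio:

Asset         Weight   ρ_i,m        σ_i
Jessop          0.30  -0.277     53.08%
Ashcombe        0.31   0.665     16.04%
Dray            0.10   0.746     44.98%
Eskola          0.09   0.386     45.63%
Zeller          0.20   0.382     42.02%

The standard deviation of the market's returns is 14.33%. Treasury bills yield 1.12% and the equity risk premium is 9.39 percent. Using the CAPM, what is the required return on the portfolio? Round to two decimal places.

β_Jessop = -0.277 × 53.08% / 14.33% = -1.0260
β_Ashcombe = 0.665 × 16.04% / 14.33% = 0.7444
β_Dray = 0.746 × 44.98% / 14.33% = 2.3416
β_Eskola = 0.386 × 45.63% / 14.33% = 1.2291
β_Zeller = 0.382 × 42.02% / 14.33% = 1.1201
β_P = Σ w_i β_i = 0.30×-1.0260 + 0.31×0.7444 + 0.10×2.3416 + 0.09×1.2291 + 0.20×1.1201 = 0.4918
E(R_P) = R_f + β_P × MRP = 1.12% + 0.4918 × 9.39% = 5.74%

5.74%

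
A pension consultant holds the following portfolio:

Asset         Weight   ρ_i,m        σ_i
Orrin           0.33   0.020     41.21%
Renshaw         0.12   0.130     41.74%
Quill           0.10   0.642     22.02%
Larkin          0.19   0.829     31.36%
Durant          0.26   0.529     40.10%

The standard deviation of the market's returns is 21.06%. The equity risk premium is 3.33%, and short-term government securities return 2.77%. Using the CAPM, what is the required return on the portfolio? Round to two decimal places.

4.79%

β_Orrin = 0.020 × 41.21% / 21.06% = 0.0391
β_Renshaw = 0.130 × 41.74% / 21.06% = 0.2577
β_Quill = 0.642 × 22.02% / 21.06% = 0.6713
β_Larkin = 0.829 × 31.36% / 21.06% = 1.2344
β_Durant = 0.529 × 40.10% / 21.06% = 1.0073
β_P = Σ w_i β_i = 0.33×0.0391 + 0.12×0.2577 + 0.10×0.6713 + 0.19×1.2344 + 0.26×1.0073 = 0.6074
E(R_P) = R_f + β_P × MRP = 2.77% + 0.6074 × 3.33% = 4.79%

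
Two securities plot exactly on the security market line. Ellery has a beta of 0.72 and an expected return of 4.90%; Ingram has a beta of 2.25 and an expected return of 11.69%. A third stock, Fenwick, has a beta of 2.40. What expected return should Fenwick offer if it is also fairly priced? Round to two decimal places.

12.36%

MRP (SML slope) = (11.69% − 4.90%) / (2.25 − 0.72) = 6.79% / 1.53 = 4.4379%
R_f (intercept) = 4.90% − 0.72 × 4.4379% = 1.7047%
E(R_Fenwick) = R_f + β × MRP = 1.7047% + 2.40 × 4.4379% = 12.36%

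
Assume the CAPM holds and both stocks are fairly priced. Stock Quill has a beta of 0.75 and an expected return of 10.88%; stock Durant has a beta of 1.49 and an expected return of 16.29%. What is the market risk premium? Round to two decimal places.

Both satisfy E(R) = R_f + β·MRP, so the slope of the SML is
MRP = (16.29% − 10.88%) / (1.49 − 0.75) = 5.41% / 0.74 = 7.3108%

7.31%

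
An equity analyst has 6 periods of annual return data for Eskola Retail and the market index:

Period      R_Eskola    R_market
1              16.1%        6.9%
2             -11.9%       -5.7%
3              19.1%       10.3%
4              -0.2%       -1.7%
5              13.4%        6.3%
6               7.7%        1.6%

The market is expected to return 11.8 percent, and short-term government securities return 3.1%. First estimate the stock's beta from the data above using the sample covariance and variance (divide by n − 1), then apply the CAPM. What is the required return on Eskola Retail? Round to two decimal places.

19.73%

Mean R_i = (16.1 − 11.9 + 19.1 − 0.2 + 13.4 + 7.7) / 6 = 7.3667%
Mean R_m = (6.9 − 5.7 + 10.3 − 1.7 + 6.3 + 1.6) / 6 = 2.9500%
Σ(R_i − R̄_i)(R_m − R̄_m) = 342.3400  ⇒  Cov = 342.3400 / 5 = 68.4680
Σ(R_m − R̄_m)² = 179.1150  ⇒  Var(R_m) = 179.1150 / 5 = 35.8230
β = Cov / Var(R_m) = 68.4680 / 35.8230 = 1.9113
MRP = 11.8% − 3.1% = 8.70%
E(R) = R_f + β × MRP = 3.1% + 1.9113 × 8.7% = 19.73%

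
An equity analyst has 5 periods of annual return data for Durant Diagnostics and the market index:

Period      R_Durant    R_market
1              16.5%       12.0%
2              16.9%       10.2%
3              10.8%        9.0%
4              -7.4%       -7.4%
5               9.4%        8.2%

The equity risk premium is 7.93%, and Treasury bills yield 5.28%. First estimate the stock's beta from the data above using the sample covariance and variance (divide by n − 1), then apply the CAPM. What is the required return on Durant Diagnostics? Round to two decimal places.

15.06%

Mean R_i = (16.5 + 16.9 + 10.8 − 7.4 + 9.4) / 5 = 9.2400%
Mean R_m = (12.0 + 10.2 + 9.0 − 7.4 + 8.2) / 5 = 6.4000%
Σ(R_i − R̄_i)(R_m − R̄_m) = 303.7400  ⇒  Cov = 303.7400 / 4 = 75.9350
Σ(R_m − R̄_m)² = 246.2400  ⇒  Var(R_m) = 246.2400 / 4 = 61.5600
β = Cov / Var(R_m) = 75.9350 / 61.5600 = 1.2335
E(R) = R_f + β × MRP = 5.28% + 1.2335 × 7.93% = 15.06%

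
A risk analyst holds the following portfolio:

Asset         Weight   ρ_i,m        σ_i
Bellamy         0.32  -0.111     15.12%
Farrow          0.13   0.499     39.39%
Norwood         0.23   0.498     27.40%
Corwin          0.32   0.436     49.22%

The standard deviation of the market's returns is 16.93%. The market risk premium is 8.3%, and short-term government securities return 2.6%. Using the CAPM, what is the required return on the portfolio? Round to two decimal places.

β_Bellamy = -0.111 × 15.12% / 16.93% = -0.0991
β_Farrow = 0.499 × 39.39% / 16.93% = 1.1610
β_Norwood = 0.498 × 27.40% / 16.93% = 0.8060
β_Corwin = 0.436 × 49.22% / 16.93% = 1.2676
β_P = Σ w_i β_i = 0.32×-0.0991 + 0.13×1.1610 + 0.23×0.8060 + 0.32×1.2676 = 0.7102
E(R_P) = R_f + β_P × MRP = 2.6% + 0.7102 × 8.3% = 8.49%

8.49%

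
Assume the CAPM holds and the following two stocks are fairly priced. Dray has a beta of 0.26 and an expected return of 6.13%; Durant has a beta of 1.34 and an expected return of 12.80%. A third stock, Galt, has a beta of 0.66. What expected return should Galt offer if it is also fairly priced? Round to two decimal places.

MRP (SML slope) = (12.80% − 6.13%) / (1.34 − 0.26) = 6.67% / 1.08 = 6.1759%
R_f (intercept) = 6.13% − 0.26 × 6.1759% = 4.5243%
E(R_Galt) = R_f + β × MRP = 4.5243% + 0.66 × 6.1759% = 8.60%

8.60%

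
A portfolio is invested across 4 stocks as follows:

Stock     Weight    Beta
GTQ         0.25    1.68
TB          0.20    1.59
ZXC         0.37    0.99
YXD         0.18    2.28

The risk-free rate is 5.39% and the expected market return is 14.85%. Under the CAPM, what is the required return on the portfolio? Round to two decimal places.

β_P = Σ w_i β_i = 0.25×1.68 + 0.20×1.59 + 0.37×0.99 + 0.18×2.28 = 1.5147
MRP = 14.85% − 5.39% = 9.46%
E(R_P) = R_f + β_P × MRP = 5.39% + 1.5147 × 9.46% = 19.72%

19.72%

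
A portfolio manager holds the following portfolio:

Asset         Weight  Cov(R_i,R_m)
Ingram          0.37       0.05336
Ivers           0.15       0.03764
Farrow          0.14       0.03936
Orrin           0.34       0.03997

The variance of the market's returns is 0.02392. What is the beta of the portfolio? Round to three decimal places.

1.860

β_Ingram = 0.05336 / 0.02392 = 2.2308
β_Ivers = 0.03764 / 0.02392 = 1.5736
β_Farrow = 0.03936 / 0.02392 = 1.6455
β_Orrin = 0.03997 / 0.02392 = 1.6710
β_P = Σ w_i β_i = 0.37×2.2308 + 0.15×1.5736 + 0.14×1.6455 + 0.34×1.6710 = 1.8599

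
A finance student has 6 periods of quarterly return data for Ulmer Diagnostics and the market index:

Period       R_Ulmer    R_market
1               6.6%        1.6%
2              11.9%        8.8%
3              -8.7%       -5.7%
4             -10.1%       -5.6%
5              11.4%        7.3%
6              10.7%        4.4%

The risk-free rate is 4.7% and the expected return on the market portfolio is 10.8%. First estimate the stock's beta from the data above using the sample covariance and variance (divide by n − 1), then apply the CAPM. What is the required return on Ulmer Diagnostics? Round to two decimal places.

Mean R_i = (6.6 + 11.9 − 8.7 − 10.1 + 11.4 + 10.7) / 6 = 3.6333%
Mean R_m = (1.6 + 8.8 − 5.7 − 5.6 + 7.3 + 4.4) / 6 = 1.8000%
Σ(R_i − R̄_i)(R_m − R̄_m) = 312.4900  ⇒  Cov = 312.4900 / 5 = 62.4980
Σ(R_m − R̄_m)² = 197.0600  ⇒  Var(R_m) = 197.0600 / 5 = 39.4120
β = Cov / Var(R_m) = 62.4980 / 39.4120 = 1.5858
MRP = 10.8% − 4.7% = 6.10%
E(R) = R_f + β × MRP = 4.7% + 1.5858 × 6.1% = 14.37%

14.37%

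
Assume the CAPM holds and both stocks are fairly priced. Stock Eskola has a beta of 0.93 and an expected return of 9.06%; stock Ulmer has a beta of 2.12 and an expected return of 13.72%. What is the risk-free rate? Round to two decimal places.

5.42%

Both satisfy E(R) = R_f + β·MRP, so the slope of the SML is
MRP = (13.72% − 9.06%) / (2.12 − 0.93) = 4.66% / 1.19 = 3.9160%
R_f = E(R_Eskola) − β_Eskola·MRP = 9.06% − 0.93 × 3.9160% = 5.4181%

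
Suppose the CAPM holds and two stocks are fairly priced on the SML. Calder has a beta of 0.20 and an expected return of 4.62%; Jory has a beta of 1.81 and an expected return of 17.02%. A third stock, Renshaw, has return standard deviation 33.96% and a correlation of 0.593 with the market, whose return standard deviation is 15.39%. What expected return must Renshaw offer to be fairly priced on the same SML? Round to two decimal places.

MRP = (17.02% − 4.62%) / (1.81 − 0.20) = 7.7019%
R_f = 4.62% − 0.20 × 7.7019% = 3.0796%
β_Renshaw = ρ·σ_i/σ_m = 0.593 × 33.96 / 15.39 = 1.3085
E(R_Renshaw) = R_f + β × MRP = 3.0796% + 1.3085 × 7.7019% = 13.16%

13.16%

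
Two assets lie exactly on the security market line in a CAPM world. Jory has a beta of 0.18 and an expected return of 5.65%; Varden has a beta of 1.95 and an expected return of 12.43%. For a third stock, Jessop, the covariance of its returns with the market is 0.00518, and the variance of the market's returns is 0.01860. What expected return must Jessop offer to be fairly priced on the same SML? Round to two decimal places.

MRP = (12.43% − 5.65%) / (1.95 − 0.18) = 3.8305%
R_f = 5.65% − 0.18 × 3.8305% = 4.9605%
β_Jessop = Cov / Var(R_m) = 0.00518 / 0.01860 = 0.2785
E(R_Jessop) = R_f + β × MRP = 4.9605% + 0.2785 × 3.8305% = 6.03%

6.03%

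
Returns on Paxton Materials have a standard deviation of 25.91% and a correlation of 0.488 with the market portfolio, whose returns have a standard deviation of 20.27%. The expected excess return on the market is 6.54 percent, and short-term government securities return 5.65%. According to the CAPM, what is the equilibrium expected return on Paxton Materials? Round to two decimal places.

β = ρ × σ_i / σ_m = 0.488 × 25.91% / 20.27% = 0.6238
E(R) = 5.65% + 0.6238 × 6.54% = 9.73%

9.73%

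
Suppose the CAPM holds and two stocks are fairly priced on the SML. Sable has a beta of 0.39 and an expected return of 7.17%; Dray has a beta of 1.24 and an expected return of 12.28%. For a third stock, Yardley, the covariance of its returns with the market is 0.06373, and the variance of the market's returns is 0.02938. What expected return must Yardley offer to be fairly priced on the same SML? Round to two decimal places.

MRP = (12.28% − 7.17%) / (1.24 − 0.39) = 6.0118%
R_f = 7.17% − 0.39 × 6.0118% = 4.8254%
β_Yardley = Cov / Var(R_m) = 0.06373 / 0.02938 = 2.1692
E(R_Yardley) = R_f + β × MRP = 4.8254% + 2.1692 × 6.0118% = 17.87%

17.87%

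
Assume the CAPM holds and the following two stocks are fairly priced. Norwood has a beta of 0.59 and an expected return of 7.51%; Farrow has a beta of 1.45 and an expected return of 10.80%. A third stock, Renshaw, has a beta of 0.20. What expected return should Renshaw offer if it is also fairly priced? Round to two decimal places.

MRP (SML slope) = (10.80% − 7.51%) / (1.45 − 0.59) = 3.29% / 0.86 = 3.8256%
R_f (intercept) = 7.51% − 0.59 × 3.8256% = 5.2529%
E(R_Renshaw) = R_f + β × MRP = 5.2529% + 0.20 × 3.8256% = 6.02%

6.02%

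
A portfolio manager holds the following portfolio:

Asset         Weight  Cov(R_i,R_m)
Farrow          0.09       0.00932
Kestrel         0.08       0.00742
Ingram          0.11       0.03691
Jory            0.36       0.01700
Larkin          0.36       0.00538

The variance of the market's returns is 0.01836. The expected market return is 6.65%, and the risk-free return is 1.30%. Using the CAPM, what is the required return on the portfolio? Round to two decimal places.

β_Farrow = 0.00932 / 0.01836 = 0.5076
β_Kestrel = 0.00742 / 0.01836 = 0.4041
β_Ingram = 0.03691 / 0.01836 = 2.0103
β_Jory = 0.01700 / 0.01836 = 0.9259
β_Larkin = 0.00538 / 0.01836 = 0.2930
β_P = Σ w_i β_i = 0.09×0.5076 + 0.08×0.4041 + 0.11×2.0103 + 0.36×0.9259 + 0.36×0.2930 = 0.7379
MRP = 6.65% − 1.30% = 5.35%
E(R_P) = R_f + β_P × MRP = 1.30% + 0.7379 × 5.35% = 5.25%

5.25%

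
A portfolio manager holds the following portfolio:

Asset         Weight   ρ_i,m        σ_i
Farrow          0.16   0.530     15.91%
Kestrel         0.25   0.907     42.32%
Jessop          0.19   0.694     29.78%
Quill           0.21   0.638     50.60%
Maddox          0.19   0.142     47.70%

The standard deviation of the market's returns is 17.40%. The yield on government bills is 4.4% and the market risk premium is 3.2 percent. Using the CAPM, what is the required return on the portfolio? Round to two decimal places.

8.62%

β_Farrow = 0.530 × 15.91% / 17.40% = 0.4846
β_Kestrel = 0.907 × 42.32% / 17.40% = 2.2060
β_Jessop = 0.694 × 29.78% / 17.40% = 1.1878
β_Quill = 0.638 × 50.60% / 17.40% = 1.8553
β_Maddox = 0.142 × 47.70% / 17.40% = 0.3893
β_P = Σ w_i β_i = 0.16×0.4846 + 0.25×2.2060 + 0.19×1.1878 + 0.21×1.8553 + 0.19×0.3893 = 1.3183
E(R_P) = R_f + β_P × MRP = 4.4% + 1.3183 × 3.2% = 8.62%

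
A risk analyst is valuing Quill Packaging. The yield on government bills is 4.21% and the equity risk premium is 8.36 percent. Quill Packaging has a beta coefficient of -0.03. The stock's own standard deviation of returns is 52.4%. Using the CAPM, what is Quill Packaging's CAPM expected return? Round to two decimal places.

3.96%

E(R) = R_f + β × MRP = 4.21% + -0.03 × 8.36% = 3.96%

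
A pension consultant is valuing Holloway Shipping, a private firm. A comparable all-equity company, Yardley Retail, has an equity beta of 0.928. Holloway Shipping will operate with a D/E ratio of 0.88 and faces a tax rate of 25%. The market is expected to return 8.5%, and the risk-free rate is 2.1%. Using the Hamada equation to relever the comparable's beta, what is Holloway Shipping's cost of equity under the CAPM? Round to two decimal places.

β_L = β_U × [1 + (1 − t)(D/E)] = 0.928 × [1 + (1 − 0.25) × 0.88]
    = 0.928 × [1 + 0.75 × 0.88] = 0.928 × 1.6600 = 1.5405
MRP = 8.5% − 2.1% = 6.40%
E(R) = R_f + β_L × MRP = 2.1% + 1.5405 × 6.4% = 11.96%

11.96%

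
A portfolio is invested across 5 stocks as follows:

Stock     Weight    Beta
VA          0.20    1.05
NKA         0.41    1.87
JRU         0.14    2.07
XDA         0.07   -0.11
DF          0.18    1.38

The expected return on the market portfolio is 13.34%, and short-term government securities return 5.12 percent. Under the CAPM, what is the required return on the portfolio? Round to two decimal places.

β_P = Σ w_i β_i = 0.20×1.05 + 0.41×1.87 + 0.14×2.07 + 0.07×-0.11 + 0.18×1.38 = 1.5072
MRP = 13.34% − 5.12% = 8.22%
E(R_P) = R_f + β_P × MRP = 5.12% + 1.5072 × 8.22% = 17.51%

17.51%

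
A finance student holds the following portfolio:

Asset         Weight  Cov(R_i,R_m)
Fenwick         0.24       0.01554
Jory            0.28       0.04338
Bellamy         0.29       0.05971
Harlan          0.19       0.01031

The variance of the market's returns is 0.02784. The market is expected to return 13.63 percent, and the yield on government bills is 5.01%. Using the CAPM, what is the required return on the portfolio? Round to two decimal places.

15.89%

β_Fenwick = 0.01554 / 0.02784 = 0.5582
β_Jory = 0.04338 / 0.02784 = 1.5582
β_Bellamy = 0.05971 / 0.02784 = 2.1448
β_Harlan = 0.01031 / 0.02784 = 0.3703
β_P = Σ w_i β_i = 0.24×0.5582 + 0.28×1.5582 + 0.29×2.1448 + 0.19×0.3703 = 1.2626
MRP = 13.63% − 5.01% = 8.62%
E(R_P) = R_f + β_P × MRP = 5.01% + 1.2626 × 8.62% = 15.89%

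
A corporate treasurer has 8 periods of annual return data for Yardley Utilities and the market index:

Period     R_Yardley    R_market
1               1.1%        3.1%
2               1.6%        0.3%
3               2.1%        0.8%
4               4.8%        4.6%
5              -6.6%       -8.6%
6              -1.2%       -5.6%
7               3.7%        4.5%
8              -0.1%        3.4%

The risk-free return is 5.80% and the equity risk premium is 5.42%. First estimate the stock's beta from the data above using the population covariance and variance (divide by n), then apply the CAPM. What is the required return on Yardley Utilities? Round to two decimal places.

Mean R_i = (1.1 + 1.6 + 2.1 + 4.8 − 6.6 − 1.2 + 3.7 − 0.1) / 8 = 0.6750%
Mean R_m = (3.1 + 0.3 + 0.8 + 4.6 − 8.6 − 5.6 + 4.5 + 3.4) / 8 = 0.3125%
Σ(R_i − R̄_i)(R_m − R̄_m) = 105.7525  ⇒  Cov = 105.7525 / 8 = 13.2191
Σ(R_m − R̄_m)² = 167.8488  ⇒  Var(R_m) = 167.8488 / 8 = 20.9811
β = Cov / Var(R_m) = 13.2191 / 20.9811 = 0.6300
E(R) = R_f + β × MRP = 5.80% + 0.6300 × 5.42% = 9.21%

9.21%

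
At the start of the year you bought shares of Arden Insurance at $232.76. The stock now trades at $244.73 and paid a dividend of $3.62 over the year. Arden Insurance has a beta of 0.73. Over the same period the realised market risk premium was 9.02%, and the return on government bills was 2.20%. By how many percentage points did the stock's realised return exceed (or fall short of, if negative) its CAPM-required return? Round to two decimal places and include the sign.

Realised HPR = (P1 + D1 − P0) / P0 = (244.73 + 3.62 − 232.76) / 232.76 = 15.59 / 232.76 = 6.6979%
CAPM required = R_f + β·MRP = 2.20% + 0.73 × 9.02% = 8.7846%
α = realised − required = 6.6979% − 8.7846% = -2.09%

-2.09%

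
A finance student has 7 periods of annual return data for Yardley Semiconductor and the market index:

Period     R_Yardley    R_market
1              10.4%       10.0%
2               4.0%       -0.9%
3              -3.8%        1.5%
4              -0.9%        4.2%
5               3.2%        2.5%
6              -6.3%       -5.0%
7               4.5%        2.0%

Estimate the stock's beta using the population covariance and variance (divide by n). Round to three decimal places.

Mean R_i = (10.4 + 4.0 − 3.8 − 0.9 + 3.2 − 6.3 + 4.5) / 7 = 1.5857%
Mean R_m = (10.0 − 0.9 + 1.5 + 4.2 + 2.5 − 5.0 + 2.0) / 7 = 2.0429%
Σ(R_i − R̄_i)(R_m − R̄_m) = 116.7443  ⇒  Cov = 116.7443 / 7 = 16.6778
Σ(R_m − R̄_m)² = 126.7371  ⇒  Var(R_m) = 126.7371 / 7 = 18.1053
β = Cov / Var(R_m) = 16.6778 / 18.1053 = 0.9212

0.921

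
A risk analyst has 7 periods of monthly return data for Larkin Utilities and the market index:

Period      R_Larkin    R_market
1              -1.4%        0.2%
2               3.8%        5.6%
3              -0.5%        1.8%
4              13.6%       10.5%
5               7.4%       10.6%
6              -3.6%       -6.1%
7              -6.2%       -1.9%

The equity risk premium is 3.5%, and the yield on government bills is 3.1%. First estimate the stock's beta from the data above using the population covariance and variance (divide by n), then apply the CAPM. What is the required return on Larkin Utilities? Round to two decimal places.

6.59%

Mean R_i = (-1.4 + 3.8 − 0.5 + 13.6 + 7.4 − 3.6 − 6.2) / 7 = 1.8714%
Mean R_m = (0.2 + 5.6 + 1.8 + 10.5 + 10.6 − 6.1 − 1.9) / 7 = 2.9571%
Σ(R_i − R̄_i)(R_m − R̄_m) = 236.3414  ⇒  Cov = 236.3414 / 7 = 33.7631
Σ(R_m − R̄_m)² = 236.8571  ⇒  Var(R_m) = 236.8571 / 7 = 33.8367
β = Cov / Var(R_m) = 33.7631 / 33.8367 = 0.9978
E(R) = R_f + β × MRP = 3.1% + 0.9978 × 3.5% = 6.59%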